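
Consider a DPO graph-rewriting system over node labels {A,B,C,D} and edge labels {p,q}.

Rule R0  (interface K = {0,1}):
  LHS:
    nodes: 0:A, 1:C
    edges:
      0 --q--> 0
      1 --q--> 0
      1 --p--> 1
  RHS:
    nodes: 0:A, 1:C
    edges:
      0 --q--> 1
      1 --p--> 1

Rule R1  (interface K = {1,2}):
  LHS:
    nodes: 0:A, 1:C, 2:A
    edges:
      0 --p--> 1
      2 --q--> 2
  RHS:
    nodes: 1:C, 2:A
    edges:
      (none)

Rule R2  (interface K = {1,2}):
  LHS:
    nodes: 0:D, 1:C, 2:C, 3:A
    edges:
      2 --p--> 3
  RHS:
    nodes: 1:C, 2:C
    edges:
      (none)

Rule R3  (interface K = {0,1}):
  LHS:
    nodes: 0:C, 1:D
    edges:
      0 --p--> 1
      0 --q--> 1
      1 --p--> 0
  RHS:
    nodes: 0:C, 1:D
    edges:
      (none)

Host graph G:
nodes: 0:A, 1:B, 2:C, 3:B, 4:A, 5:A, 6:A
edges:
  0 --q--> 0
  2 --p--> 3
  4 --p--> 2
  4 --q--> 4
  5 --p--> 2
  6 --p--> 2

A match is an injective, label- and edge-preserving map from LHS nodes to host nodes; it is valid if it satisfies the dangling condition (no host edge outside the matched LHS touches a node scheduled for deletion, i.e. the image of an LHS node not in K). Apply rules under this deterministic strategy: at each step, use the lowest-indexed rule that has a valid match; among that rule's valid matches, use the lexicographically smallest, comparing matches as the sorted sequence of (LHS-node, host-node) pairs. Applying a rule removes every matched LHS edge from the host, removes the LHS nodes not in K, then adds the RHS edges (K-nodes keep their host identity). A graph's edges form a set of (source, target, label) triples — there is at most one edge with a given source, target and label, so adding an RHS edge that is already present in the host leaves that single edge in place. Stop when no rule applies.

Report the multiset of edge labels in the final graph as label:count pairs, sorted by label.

Answer: p:2

Rewrite trace:
start.  V:7 E:6  edges: 0-q->0 2-p->3 4-p->2 4-q->4 5-p->2 6-p->2
1. fire R1 via {0↦5, 1↦2, 2↦0}  →  V:6 E:4  edges: 2-p->3 4-p->2 4-q->4 6-p->2
2. fire R1 via {0↦6, 1↦2, 2↦4}  →  V:5 E:2  edges: 2-p->3 4-p->2
normal form: no rule applies after step 2
NF edges: [(2, 3, 'p'), (4, 2, 'p')]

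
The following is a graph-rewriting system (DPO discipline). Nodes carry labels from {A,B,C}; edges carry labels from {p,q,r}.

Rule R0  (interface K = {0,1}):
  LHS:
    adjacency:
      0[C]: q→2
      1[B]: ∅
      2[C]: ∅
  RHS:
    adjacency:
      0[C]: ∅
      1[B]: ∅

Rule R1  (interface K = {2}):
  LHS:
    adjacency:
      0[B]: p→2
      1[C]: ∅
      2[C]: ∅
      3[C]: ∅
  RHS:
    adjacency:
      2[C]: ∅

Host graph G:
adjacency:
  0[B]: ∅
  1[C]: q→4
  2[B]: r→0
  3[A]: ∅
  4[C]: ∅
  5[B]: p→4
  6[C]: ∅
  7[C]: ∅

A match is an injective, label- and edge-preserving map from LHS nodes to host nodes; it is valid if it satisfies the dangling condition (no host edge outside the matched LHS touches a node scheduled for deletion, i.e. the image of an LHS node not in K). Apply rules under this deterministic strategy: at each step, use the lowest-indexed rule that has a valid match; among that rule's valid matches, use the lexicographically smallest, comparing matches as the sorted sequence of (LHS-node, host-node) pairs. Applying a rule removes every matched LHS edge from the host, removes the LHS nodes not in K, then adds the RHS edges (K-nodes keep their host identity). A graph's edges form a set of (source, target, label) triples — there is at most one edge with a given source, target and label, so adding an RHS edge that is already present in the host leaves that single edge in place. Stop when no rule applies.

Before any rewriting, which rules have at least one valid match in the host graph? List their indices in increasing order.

Answer: [R1]

Derivation:
R0: no valid match — 3 raw matches, all fail dangling condition
R1: 2 valid matches — {0↦5, 1↦6, 2↦4, 3↦7}, {0↦5, 1↦7, 2↦4, 3↦6}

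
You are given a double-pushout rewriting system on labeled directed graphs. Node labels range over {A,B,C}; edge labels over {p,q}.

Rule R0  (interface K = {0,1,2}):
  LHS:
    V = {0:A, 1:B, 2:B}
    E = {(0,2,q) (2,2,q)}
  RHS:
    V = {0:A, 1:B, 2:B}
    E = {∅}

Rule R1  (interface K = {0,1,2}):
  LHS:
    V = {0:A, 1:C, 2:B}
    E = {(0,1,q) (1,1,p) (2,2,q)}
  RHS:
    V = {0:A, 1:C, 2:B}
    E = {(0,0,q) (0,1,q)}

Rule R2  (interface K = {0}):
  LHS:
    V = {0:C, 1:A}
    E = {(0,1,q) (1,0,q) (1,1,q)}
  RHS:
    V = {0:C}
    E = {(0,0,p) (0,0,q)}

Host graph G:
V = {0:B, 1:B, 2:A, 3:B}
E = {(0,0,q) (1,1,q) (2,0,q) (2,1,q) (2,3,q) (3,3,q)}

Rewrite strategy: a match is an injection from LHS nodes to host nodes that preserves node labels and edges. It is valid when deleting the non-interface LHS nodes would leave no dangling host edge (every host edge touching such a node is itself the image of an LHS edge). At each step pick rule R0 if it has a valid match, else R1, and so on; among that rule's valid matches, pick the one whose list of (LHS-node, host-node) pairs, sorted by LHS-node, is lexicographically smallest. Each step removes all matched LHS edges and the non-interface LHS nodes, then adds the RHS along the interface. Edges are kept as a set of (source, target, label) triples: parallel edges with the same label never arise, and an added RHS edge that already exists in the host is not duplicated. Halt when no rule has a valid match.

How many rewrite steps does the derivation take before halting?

Answer: 3

Rewrite trace:
start.  V:4 E:6  edges: 0-q->0 1-q->1 2-q->0 2-q->1 2-q->3 3-q->3
1. fire R0 via {0↦2, 1↦0, 2↦1}  →  V:4 E:4  edges: 0-q->0 2-q->0 2-q->3 3-q->3
2. fire R0 via {0↦2, 1↦0, 2↦3}  →  V:4 E:2  edges: 0-q->0 2-q->0
3. fire R0 via {0↦2, 1↦1, 2↦0}  →  V:4 E:0  edges: ∅
halt: no rule applies after step 3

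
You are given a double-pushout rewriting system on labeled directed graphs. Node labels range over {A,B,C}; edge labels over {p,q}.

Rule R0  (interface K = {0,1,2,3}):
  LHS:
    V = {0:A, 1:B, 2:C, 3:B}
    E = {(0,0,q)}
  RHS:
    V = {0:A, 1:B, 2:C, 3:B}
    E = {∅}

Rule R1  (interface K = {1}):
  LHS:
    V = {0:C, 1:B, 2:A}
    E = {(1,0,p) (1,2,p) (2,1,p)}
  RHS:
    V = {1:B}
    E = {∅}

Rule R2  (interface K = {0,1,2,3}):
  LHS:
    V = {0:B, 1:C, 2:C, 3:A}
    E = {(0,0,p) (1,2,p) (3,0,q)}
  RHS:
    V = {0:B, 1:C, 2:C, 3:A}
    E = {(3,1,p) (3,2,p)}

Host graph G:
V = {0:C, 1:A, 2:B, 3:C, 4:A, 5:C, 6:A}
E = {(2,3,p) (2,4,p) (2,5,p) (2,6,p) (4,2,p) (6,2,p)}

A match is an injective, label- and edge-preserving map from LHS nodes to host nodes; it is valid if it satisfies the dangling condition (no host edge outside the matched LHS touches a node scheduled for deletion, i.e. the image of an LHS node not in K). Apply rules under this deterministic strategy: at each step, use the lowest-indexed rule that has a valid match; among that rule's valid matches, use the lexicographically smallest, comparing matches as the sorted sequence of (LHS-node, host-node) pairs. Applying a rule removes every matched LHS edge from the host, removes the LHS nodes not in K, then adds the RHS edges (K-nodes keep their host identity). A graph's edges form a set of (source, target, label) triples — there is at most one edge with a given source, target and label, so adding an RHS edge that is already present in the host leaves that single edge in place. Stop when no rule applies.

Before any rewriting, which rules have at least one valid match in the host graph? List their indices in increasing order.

R0: no valid match — LHS pattern not found
R1: 4 valid matches — {0↦3, 1↦2, 2↦4}, {0↦3, 1↦2, 2↦6}, {0↦5, 1↦2, 2↦4} (+1 more)
R2: no valid match — LHS pattern not found

Answer: [R1]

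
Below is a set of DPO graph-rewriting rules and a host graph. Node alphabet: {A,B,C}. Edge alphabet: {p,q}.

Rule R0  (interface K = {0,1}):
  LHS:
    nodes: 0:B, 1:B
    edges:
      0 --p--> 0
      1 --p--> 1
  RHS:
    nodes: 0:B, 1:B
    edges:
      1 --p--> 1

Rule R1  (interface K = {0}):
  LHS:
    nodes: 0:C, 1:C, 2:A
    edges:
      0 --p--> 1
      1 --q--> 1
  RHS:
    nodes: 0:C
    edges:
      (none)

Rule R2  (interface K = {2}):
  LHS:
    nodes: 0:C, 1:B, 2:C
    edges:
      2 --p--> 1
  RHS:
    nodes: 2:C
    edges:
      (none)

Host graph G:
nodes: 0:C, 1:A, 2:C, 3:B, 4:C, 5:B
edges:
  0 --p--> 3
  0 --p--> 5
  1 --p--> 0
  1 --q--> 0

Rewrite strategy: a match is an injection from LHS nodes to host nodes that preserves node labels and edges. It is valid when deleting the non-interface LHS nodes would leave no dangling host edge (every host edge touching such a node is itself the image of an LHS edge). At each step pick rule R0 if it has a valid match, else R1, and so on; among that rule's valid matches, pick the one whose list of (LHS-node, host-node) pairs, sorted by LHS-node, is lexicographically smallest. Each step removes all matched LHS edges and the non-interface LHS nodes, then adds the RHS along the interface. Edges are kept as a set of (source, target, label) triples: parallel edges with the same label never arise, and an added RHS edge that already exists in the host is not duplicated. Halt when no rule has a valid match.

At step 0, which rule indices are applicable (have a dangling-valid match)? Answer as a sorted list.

Answer: [R2]

Rewrite trace:
R0: no valid match — LHS pattern not found
R1: no valid match — LHS pattern not found
R2: 4 valid matches — {0↦2, 1↦3, 2↦0}, {0↦2, 1↦5, 2↦0}, {0↦4, 1↦3, 2↦0} (+1 more)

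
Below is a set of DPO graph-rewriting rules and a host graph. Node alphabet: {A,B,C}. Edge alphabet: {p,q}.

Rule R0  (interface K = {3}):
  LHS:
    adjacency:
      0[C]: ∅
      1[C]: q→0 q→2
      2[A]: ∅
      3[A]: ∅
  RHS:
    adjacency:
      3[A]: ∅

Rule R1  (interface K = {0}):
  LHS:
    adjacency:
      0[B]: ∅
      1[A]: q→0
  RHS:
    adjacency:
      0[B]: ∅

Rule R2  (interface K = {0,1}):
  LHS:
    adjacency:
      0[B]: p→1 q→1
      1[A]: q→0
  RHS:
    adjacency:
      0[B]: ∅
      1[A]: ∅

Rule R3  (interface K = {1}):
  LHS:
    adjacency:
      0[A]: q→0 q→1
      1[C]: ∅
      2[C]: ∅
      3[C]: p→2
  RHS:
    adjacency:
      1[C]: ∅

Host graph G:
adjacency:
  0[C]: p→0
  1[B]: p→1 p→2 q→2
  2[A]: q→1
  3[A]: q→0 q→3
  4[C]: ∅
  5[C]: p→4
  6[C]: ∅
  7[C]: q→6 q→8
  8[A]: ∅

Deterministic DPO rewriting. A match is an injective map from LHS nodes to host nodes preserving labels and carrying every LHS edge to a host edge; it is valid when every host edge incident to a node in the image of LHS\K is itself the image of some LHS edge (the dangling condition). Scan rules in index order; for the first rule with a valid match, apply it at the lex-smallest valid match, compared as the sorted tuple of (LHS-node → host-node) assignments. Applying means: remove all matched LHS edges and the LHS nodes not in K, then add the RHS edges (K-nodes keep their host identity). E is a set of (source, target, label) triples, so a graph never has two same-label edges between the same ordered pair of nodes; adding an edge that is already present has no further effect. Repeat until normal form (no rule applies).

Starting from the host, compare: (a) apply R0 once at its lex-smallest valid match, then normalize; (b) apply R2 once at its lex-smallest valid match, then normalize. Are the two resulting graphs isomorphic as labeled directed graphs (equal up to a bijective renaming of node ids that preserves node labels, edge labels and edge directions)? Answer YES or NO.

branch R0-first: apply at {0↦6, 1↦7, 2↦8, 3↦2} → |E|=8, then 2 more step(s) → NF |V|=3 |E|=2 V={0:C, 1:B, 2:A} E=0-p->0 1-p->1
branch R2-first: apply at {0↦1, 1↦2} → |E|=7, then 2 more step(s) → NF |V|=3 |E|=2 V={0:C, 1:B, 2:A} E=0-p->0 1-p->1
graphs isomorphic (equal up to label-preserving node renaming)

Answer: YES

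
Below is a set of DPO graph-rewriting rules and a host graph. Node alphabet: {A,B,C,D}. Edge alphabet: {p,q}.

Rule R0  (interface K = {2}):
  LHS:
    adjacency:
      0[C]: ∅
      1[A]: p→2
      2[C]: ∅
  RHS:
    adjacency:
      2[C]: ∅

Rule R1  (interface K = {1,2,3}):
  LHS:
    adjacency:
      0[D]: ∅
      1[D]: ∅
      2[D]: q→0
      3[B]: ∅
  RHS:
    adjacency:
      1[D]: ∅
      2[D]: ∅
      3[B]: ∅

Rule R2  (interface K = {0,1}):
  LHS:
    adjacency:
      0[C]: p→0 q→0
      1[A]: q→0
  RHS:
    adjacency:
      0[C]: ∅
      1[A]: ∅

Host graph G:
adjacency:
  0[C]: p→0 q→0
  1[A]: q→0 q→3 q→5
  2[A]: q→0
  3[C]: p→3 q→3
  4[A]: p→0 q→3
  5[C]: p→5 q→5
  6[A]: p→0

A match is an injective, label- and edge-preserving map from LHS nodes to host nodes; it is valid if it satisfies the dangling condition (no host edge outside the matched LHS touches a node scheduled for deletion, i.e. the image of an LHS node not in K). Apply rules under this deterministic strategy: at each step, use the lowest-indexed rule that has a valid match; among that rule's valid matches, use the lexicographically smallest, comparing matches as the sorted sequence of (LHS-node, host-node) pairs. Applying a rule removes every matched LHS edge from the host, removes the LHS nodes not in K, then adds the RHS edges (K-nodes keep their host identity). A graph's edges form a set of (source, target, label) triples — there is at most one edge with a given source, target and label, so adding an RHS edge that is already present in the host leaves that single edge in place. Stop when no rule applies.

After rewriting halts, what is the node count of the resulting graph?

start.  V:7 E:13  edges: 0-p->0 0-q->0 1-q->0 1-q->3 1-q->5 2-q->0 3-p->3 3-q->3 4-p->0 4-q->3 5-p->5 5-q->5 6-p->0
1. fire R2 via {0↦0, 1↦1}  →  V:7 E:10  edges: 1-q->3 1-q->5 2-q->0 3-p->3 3-q->3 4-p->0 4-q->3 5-p->5 5-q->5 6-p->0
2. fire R2 via {0↦3, 1↦1}  →  V:7 E:7  edges: 1-q->5 2-q->0 4-p->0 4-q->3 5-p->5 5-q->5 6-p->0
3. fire R2 via {0↦5, 1↦1}  →  V:7 E:4  edges: 2-q->0 4-p->0 4-q->3 6-p->0
4. fire R0 via {0↦5, 1↦6, 2↦0}  →  V:5 E:3  edges: 2-q->0 4-p->0 4-q->3
halt: no rule applies after step 4
NF nodes: {0:C, 1:A, 2:A, 3:C, 4:A}

Answer: 5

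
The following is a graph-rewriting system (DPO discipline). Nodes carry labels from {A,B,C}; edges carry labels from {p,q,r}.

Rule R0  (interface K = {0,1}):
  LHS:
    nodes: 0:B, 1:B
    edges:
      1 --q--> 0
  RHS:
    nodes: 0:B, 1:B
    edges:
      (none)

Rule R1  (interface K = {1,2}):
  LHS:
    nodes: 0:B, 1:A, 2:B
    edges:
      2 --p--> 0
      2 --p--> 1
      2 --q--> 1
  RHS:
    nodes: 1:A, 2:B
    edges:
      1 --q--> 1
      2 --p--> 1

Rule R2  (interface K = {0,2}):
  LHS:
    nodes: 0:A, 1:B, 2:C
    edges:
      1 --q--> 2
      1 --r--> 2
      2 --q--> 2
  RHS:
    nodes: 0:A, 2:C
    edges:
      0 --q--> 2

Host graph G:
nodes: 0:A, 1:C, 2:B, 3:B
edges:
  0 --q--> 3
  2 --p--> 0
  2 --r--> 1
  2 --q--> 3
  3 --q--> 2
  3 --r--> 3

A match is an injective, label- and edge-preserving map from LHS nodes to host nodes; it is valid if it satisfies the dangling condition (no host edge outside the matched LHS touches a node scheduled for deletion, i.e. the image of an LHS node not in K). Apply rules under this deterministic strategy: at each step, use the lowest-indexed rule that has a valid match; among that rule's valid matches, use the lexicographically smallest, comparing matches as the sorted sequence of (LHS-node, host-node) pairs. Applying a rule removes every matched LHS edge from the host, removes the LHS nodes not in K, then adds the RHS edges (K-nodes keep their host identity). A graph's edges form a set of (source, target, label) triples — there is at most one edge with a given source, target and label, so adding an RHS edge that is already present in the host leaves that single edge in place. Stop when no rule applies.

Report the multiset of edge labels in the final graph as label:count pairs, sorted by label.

Answer: p:1 q:1 r:2

Rewrite trace:
[0] host  ⇒  4 nodes, 6 edges  {0-q->3 2-p->0 2-r->1 2-q->3 3-q->2 3-r->3}
[1] R0 @ {0↦2, 1↦3}  ⇒  4 nodes, 5 edges  {0-q->3 2-p->0 2-r->1 2-q->3 3-r->3}
[2] R0 @ {0↦3, 1↦2}  ⇒  4 nodes, 4 edges  {0-q->3 2-p->0 2-r->1 3-r->3}
normal form: no rule applies after step 2
NF edges: [(0, 3, 'q'), (2, 0, 'p'), (2, 1, 'r'), (3, 3, 'r')]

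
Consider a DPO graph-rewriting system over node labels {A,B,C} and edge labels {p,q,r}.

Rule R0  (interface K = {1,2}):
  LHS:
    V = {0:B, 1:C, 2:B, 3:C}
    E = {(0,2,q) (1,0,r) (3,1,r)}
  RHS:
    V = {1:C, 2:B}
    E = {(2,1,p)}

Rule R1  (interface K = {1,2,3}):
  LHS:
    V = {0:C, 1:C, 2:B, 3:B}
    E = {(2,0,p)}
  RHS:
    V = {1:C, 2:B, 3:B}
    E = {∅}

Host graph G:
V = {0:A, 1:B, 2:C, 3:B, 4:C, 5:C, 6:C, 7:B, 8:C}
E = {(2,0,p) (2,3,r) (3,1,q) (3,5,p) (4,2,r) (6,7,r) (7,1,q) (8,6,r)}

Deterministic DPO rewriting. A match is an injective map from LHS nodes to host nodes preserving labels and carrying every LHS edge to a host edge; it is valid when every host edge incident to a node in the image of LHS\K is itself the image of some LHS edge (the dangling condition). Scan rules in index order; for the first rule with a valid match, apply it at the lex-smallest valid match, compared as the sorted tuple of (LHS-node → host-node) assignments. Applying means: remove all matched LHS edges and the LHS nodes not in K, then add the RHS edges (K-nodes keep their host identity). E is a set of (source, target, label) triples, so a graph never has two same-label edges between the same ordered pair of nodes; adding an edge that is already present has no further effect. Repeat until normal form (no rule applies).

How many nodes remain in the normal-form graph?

start.  V:9 E:8  edges: 2-p->0 2-r->3 3-q->1 3-p->5 4-r->2 6-r->7 7-q->1 8-r->6
1. fire R0 via {0↦7, 1↦6, 2↦1, 3↦8}  →  V:7 E:6  edges: 1-p->6 2-p->0 2-r->3 3-q->1 3-p->5 4-r->2
2. fire R1 via {0↦5, 1↦2, 2↦3, 3↦1}  →  V:6 E:5  edges: 1-p->6 2-p->0 2-r->3 3-q->1 4-r->2
3. fire R0 via {0↦3, 1↦2, 2↦1, 3↦4}  →  V:4 E:3  edges: 1-p->2 1-p->6 2-p->0
normal form: no rule applies after step 3
NF nodes: {0:A, 1:B, 2:C, 6:C}

Answer: 4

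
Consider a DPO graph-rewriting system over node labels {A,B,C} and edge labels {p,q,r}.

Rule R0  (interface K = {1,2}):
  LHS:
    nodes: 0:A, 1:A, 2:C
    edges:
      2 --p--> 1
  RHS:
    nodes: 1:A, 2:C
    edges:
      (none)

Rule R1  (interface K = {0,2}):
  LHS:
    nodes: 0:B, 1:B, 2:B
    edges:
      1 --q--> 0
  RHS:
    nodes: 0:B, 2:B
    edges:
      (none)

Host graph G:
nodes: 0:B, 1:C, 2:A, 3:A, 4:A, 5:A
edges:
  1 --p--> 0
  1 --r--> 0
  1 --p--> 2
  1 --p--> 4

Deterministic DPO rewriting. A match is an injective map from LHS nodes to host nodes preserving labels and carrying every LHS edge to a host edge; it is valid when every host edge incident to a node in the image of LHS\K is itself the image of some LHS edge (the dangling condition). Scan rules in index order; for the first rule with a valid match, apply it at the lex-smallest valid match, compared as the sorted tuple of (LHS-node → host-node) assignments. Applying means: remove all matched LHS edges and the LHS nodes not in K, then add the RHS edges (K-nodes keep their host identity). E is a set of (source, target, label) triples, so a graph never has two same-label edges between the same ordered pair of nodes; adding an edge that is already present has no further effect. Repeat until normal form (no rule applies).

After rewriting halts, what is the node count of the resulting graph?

initial: |V|=6 |E|=4  E = 1-p->0 1-r->0 1-p->2 1-p->4
step 1: apply R0 at {0↦3, 1↦2, 2↦1}  → |V|=5 |E|=3  E = 1-p->0 1-r->0 1-p->4
step 2: apply R0 at {0↦2, 1↦4, 2↦1}  → |V|=4 |E|=2  E = 1-p->0 1-r->0
halt: no rule applies after step 2
NF nodes: {0:B, 1:C, 4:A, 5:A}

Answer: 4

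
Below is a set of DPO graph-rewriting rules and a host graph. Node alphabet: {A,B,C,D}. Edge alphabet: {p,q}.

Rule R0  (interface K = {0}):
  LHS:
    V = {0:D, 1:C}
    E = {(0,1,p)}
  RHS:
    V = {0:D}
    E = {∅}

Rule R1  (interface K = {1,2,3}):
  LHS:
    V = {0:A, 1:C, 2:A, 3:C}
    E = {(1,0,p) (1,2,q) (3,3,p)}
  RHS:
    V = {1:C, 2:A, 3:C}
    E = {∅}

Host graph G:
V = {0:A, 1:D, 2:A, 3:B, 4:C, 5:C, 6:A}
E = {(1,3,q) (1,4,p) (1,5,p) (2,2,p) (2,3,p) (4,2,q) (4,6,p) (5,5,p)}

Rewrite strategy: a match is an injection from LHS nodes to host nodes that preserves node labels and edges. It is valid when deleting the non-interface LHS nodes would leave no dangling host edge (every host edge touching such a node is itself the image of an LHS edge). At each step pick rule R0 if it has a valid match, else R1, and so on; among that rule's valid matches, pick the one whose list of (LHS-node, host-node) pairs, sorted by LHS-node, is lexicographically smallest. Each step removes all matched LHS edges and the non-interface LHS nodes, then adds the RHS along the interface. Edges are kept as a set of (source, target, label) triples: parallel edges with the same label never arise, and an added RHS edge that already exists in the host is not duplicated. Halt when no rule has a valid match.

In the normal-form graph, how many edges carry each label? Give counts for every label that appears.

Answer: p:2 q:1

Steps:
start.  V:7 E:8  edges: 1-q->3 1-p->4 1-p->5 2-p->2 2-p->3 4-q->2 4-p->6 5-p->5
1. fire R1 via {0↦6, 1↦4, 2↦2, 3↦5}  →  V:6 E:5  edges: 1-q->3 1-p->4 1-p->5 2-p->2 2-p->3
2. fire R0 via {0↦1, 1↦4}  →  V:5 E:4  edges: 1-q->3 1-p->5 2-p->2 2-p->3
3. fire R0 via {0↦1, 1↦5}  →  V:4 E:3  edges: 1-q->3 2-p->2 2-p->3
halt: no rule applies after step 3
NF edges: [(1, 3, 'q'), (2, 2, 'p'), (2, 3, 'p')]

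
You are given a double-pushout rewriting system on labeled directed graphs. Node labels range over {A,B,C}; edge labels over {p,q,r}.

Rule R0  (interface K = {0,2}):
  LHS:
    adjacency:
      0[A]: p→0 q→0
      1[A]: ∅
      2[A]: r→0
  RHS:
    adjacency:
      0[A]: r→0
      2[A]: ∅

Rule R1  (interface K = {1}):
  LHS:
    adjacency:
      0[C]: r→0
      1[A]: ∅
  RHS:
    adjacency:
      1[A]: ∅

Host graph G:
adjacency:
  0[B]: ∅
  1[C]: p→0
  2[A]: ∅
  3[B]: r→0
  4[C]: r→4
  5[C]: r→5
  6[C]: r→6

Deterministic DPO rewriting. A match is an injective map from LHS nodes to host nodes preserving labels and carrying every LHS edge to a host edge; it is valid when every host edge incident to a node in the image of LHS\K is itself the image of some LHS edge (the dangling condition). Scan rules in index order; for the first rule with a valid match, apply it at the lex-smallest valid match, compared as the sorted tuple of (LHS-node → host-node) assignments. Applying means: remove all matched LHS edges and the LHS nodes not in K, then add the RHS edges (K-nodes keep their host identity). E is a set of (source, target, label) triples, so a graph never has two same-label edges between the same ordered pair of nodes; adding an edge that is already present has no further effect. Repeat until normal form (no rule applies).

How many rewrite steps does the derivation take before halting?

initial: |V|=7 |E|=5  E = 1-p->0 3-r->0 4-r->4 5-r->5 6-r->6
step 1: apply R1 at {0↦4, 1↦2}  → |V|=6 |E|=4  E = 1-p->0 3-r->0 5-r->5 6-r->6
step 2: apply R1 at {0↦5, 1↦2}  → |V|=5 |E|=3  E = 1-p->0 3-r->0 6-r->6
step 3: apply R1 at {0↦6, 1↦2}  → |V|=4 |E|=2  E = 1-p->0 3-r->0
final graph: no rule applies after step 3

Answer: 3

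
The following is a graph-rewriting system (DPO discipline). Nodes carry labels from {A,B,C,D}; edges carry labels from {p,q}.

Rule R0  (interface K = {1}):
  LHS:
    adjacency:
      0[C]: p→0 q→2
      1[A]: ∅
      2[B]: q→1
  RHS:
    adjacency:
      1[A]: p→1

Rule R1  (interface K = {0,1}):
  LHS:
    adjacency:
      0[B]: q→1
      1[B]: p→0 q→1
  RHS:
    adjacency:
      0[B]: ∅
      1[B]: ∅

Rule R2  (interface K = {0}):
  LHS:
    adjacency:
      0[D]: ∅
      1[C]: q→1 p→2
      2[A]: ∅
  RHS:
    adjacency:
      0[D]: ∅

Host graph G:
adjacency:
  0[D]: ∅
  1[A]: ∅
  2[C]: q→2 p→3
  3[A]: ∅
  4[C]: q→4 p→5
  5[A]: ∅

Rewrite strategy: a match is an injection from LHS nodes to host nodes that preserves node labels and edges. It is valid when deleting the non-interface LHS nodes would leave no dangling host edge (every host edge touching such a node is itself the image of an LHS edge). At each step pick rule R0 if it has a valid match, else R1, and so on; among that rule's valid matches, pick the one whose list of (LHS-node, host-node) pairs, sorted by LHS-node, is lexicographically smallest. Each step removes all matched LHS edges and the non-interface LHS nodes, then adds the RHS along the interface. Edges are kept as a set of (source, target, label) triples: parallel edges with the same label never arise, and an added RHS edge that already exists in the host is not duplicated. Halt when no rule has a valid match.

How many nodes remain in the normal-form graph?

Answer: 2

Steps:
initial: |V|=6 |E|=4  E = 2-q->2 2-p->3 4-q->4 4-p->5
step 1: apply R2 at {0↦0, 1↦2, 2↦3}  → |V|=4 |E|=2  E = 4-q->4 4-p->5
step 2: apply R2 at {0↦0, 1↦4, 2↦5}  → |V|=2 |E|=0  E = ∅
halt: no rule applies after step 2
NF nodes: {0:D, 1:A}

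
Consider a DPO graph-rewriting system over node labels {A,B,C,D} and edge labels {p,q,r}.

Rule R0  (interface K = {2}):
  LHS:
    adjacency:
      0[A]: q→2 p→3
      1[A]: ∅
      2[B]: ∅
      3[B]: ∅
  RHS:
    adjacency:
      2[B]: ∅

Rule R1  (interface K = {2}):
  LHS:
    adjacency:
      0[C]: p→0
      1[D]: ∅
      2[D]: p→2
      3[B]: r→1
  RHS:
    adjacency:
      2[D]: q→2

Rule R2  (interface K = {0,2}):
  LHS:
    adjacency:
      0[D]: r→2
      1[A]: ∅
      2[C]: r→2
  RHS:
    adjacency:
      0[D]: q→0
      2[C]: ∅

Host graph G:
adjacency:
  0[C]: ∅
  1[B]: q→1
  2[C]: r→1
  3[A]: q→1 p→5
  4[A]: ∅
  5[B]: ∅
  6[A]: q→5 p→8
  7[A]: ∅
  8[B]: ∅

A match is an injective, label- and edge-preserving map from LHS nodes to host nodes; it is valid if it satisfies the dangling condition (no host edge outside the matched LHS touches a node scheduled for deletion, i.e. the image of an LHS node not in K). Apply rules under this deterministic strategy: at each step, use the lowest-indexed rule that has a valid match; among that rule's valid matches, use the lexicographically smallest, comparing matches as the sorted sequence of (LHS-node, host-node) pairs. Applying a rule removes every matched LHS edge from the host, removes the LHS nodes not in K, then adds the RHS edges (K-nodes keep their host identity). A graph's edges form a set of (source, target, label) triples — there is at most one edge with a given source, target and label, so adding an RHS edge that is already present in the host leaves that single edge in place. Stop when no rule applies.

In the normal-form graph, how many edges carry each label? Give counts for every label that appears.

[0] host  ⇒  9 nodes, 6 edges  {1-q->1 2-r->1 3-q->1 3-p->5 6-q->5 6-p->8}
[1] R0 @ {0↦6, 1↦4, 2↦5, 3↦8}  ⇒  6 nodes, 4 edges  {1-q->1 2-r->1 3-q->1 3-p->5}
[2] R0 @ {0↦3, 1↦7, 2↦1, 3↦5}  ⇒  3 nodes, 2 edges  {1-q->1 2-r->1}
normal form: no rule applies after step 2
NF edges: [(1, 1, 'q'), (2, 1, 'r')]

Answer: q:1 r:1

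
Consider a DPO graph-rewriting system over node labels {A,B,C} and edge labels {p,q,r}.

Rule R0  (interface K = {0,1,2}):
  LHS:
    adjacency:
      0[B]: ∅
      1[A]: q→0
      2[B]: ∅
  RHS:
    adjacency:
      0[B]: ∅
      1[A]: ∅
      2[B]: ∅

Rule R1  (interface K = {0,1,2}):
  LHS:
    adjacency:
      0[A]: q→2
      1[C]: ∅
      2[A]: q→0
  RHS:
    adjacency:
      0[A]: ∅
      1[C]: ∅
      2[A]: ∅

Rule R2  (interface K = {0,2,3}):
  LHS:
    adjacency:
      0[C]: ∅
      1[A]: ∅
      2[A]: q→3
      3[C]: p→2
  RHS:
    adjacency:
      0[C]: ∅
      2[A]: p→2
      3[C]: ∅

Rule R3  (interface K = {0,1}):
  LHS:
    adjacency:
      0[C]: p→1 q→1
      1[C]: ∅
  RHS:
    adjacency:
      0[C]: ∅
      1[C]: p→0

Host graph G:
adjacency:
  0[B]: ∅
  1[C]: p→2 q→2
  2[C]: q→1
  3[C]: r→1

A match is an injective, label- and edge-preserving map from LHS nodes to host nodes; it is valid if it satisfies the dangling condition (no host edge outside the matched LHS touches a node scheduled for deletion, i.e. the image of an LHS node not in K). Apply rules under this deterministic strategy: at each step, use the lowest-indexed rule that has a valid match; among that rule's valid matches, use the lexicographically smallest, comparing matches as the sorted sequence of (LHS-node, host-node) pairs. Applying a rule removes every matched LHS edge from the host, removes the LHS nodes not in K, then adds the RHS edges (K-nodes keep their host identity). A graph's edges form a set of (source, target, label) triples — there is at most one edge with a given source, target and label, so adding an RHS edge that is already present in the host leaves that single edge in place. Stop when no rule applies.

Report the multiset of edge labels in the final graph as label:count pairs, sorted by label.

start.  V:4 E:4  edges: 1-p->2 1-q->2 2-q->1 3-r->1
1. fire R3 via {0↦1, 1↦2}  →  V:4 E:3  edges: 2-p->1 2-q->1 3-r->1
2. fire R3 via {0↦2, 1↦1}  →  V:4 E:2  edges: 1-p->2 3-r->1
halt: no rule applies after step 2
NF edges: [(1, 2, 'p'), (3, 1, 'r')]

Answer: p:1 r:1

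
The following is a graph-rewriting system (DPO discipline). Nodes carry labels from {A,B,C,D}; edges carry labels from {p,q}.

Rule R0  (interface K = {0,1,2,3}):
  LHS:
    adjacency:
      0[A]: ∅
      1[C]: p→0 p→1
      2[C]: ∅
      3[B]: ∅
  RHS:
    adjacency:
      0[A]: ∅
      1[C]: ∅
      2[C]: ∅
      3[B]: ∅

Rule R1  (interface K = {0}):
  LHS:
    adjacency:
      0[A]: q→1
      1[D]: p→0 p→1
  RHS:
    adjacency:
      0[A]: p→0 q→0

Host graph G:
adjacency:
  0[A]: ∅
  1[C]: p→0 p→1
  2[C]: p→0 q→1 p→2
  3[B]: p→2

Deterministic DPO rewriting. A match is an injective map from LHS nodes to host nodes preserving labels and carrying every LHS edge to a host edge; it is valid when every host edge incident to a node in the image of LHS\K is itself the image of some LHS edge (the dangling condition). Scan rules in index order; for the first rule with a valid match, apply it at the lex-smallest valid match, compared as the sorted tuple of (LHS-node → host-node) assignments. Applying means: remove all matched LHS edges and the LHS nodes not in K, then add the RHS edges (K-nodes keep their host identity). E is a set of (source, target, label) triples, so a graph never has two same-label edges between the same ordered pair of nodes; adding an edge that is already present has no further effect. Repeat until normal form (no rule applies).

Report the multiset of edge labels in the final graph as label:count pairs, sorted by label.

Answer: p:1 q:1

Steps:
start.  V:4 E:6  edges: 1-p->0 1-p->1 2-p->0 2-q->1 2-p->2 3-p->2
1. fire R0 via {0↦0, 1↦1, 2↦2, 3↦3}  →  V:4 E:4  edges: 2-p->0 2-q->1 2-p->2 3-p->2
2. fire R0 via {0↦0, 1↦2, 2↦1, 3↦3}  →  V:4 E:2  edges: 2-q->1 3-p->2
normal form: no rule applies after step 2
NF edges: [(2, 1, 'q'), (3, 2, 'p')]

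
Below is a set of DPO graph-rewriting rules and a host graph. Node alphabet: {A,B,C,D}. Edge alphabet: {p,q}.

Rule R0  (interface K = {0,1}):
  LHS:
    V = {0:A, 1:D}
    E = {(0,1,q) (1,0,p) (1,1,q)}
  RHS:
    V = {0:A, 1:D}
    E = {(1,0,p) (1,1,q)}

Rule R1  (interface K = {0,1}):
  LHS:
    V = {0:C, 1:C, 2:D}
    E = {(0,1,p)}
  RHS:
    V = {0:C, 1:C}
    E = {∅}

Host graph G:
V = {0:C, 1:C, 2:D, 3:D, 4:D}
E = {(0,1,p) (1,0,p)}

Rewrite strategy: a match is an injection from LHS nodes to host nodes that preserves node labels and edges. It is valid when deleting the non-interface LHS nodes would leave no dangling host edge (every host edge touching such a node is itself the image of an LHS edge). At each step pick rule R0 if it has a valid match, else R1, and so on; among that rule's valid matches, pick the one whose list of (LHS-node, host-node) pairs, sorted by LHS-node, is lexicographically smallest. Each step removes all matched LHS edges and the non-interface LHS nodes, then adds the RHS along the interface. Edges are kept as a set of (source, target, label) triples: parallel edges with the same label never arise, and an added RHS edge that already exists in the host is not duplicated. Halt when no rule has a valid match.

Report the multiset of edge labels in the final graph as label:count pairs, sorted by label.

Answer: (no edges)

Rewrite trace:
initial: |V|=5 |E|=2  E = 0-p->1 1-p->0
step 1: apply R1 at {0↦0, 1↦1, 2↦2}  → |V|=4 |E|=1  E = 1-p->0
step 2: apply R1 at {0↦1, 1↦0, 2↦3}  → |V|=3 |E|=0  E = ∅
normal form: no rule applies after step 2
NF edges: []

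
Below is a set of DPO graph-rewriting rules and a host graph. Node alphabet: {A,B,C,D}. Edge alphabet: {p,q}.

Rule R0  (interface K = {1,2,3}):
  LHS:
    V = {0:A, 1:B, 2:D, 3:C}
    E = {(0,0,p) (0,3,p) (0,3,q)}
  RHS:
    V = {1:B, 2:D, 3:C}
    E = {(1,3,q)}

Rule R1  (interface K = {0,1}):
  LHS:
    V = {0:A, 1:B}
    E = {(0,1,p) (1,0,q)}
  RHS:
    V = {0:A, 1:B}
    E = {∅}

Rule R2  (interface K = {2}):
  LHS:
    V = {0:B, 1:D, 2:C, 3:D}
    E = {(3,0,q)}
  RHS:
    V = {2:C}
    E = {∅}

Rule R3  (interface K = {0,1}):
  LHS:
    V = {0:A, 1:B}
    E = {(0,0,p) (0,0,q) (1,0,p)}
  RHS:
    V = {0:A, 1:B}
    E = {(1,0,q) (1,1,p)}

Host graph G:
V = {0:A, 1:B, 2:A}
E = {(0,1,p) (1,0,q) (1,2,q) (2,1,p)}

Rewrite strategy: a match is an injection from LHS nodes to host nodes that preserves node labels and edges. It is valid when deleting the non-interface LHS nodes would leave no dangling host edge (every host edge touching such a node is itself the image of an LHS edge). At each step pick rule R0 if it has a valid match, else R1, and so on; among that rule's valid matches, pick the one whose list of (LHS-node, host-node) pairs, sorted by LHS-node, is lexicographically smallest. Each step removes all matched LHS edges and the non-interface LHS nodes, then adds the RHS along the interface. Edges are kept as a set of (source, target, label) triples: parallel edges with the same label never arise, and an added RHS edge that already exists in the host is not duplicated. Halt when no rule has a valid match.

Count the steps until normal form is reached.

start.  V:3 E:4  edges: 0-p->1 1-q->0 1-q->2 2-p->1
1. fire R1 via {0↦0, 1↦1}  →  V:3 E:2  edges: 1-q->2 2-p->1
2. fire R1 via {0↦2, 1↦1}  →  V:3 E:0  edges: ∅
halt: no rule applies after step 2

Answer: 2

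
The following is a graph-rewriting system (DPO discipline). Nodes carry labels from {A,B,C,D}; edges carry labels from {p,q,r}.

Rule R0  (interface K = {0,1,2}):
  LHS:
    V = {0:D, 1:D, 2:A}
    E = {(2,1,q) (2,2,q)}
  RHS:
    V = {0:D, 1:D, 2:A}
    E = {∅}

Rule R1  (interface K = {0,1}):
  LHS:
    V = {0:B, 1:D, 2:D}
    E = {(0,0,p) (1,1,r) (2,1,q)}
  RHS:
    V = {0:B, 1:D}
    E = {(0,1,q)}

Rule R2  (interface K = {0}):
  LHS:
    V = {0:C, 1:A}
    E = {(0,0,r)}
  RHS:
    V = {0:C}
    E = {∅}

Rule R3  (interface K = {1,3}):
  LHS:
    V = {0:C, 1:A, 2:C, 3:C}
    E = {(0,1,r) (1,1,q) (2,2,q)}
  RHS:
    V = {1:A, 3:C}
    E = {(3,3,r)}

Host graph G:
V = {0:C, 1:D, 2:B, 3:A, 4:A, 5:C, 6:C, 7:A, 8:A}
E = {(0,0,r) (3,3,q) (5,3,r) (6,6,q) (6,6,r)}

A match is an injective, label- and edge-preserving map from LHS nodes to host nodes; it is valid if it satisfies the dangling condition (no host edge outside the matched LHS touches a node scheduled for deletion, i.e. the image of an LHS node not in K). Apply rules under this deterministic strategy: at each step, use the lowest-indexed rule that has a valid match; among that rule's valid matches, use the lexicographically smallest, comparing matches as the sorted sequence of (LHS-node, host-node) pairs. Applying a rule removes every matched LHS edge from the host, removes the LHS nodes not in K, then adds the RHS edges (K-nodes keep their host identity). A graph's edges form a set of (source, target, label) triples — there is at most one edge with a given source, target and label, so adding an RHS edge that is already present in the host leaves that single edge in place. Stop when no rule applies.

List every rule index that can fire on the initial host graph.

Answer: [R2]

Derivation:
R0: no valid match — LHS pattern not found
R1: no valid match — LHS pattern not found
R2: 6 valid matches — {0↦0, 1↦4}, {0↦0, 1↦7}, {0↦0, 1↦8} (+3 more)
R3: no valid match — 1 raw match, all fail dangling condition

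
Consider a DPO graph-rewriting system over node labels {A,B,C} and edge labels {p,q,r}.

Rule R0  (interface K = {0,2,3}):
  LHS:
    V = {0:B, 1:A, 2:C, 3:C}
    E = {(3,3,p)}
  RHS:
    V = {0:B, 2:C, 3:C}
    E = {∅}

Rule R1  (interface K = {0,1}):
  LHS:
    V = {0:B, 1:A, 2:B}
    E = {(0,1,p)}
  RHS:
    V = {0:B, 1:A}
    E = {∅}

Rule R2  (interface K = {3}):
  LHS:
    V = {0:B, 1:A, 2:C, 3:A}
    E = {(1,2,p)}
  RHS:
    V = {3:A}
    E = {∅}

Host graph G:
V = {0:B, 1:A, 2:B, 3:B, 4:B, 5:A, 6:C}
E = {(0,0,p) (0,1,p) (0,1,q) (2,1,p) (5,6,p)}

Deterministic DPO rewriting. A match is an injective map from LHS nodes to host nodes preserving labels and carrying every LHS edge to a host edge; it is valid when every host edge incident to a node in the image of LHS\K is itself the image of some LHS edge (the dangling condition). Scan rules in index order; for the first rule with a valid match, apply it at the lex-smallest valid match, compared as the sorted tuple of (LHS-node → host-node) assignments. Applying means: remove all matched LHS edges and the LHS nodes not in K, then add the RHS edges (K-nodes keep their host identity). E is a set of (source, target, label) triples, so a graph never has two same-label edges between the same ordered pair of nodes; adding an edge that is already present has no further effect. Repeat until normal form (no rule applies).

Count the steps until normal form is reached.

[0] host  ⇒  7 nodes, 5 edges  {0-p->0 0-p->1 0-q->1 2-p->1 5-p->6}
[1] R1 @ {0↦0, 1↦1, 2↦3}  ⇒  6 nodes, 4 edges  {0-p->0 0-q->1 2-p->1 5-p->6}
[2] R1 @ {0↦2, 1↦1, 2↦4}  ⇒  5 nodes, 3 edges  {0-p->0 0-q->1 5-p->6}
[3] R2 @ {0↦2, 1↦5, 2↦6, 3↦1}  ⇒  2 nodes, 2 edges  {0-p->0 0-q->1}
normal form: no rule applies after step 3

Answer: 3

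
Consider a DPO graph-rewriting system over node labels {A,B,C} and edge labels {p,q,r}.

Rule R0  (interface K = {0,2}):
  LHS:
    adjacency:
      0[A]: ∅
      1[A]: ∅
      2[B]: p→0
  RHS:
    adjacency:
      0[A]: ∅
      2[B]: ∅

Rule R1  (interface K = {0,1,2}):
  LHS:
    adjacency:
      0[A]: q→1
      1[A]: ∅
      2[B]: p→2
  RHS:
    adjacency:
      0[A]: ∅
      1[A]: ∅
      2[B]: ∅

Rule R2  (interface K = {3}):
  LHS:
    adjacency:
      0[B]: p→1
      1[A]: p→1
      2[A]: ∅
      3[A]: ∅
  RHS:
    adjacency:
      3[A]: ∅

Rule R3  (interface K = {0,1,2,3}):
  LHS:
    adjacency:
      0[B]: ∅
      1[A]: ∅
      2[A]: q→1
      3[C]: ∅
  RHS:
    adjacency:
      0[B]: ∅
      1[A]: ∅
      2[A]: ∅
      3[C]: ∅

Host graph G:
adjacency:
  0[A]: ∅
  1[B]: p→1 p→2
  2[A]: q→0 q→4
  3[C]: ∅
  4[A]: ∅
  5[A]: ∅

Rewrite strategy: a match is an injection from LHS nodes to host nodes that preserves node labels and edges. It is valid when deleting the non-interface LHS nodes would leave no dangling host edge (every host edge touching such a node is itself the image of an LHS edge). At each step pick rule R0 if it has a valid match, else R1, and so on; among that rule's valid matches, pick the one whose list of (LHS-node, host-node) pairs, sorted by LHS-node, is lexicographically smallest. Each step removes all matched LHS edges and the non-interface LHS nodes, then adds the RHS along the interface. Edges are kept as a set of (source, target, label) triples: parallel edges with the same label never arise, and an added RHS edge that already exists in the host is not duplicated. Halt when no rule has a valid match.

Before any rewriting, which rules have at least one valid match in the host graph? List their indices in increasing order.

Answer: [R0,R1,R3]

Steps:
R0: 1 valid match — {0↦2, 1↦5, 2↦1}
R1: 2 valid matches — {0↦2, 1↦0, 2↦1}, {0↦2, 1↦4, 2↦1}
R2: no valid match — LHS pattern not found
R3: 2 valid matches — {0↦1, 1↦0, 2↦2, 3↦3}, {0↦1, 1↦4, 2↦2, 3↦3}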